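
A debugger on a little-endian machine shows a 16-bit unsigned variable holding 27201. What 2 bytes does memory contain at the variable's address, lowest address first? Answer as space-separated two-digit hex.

41 6A

27201 in hexadecimal, padded to 16 bits, is 0x6A41.
Split into bytes (most-significant first): 6A 41.
Little-endian stores the least-significant byte at the lowest address.
So at ascending addresses the bytes are 41 6A.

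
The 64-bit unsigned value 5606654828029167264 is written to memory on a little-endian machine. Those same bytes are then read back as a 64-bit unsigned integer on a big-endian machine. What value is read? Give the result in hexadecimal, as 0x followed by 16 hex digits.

5606654828029167264 in 64-bit hexadecimal is 0x4DCED6DC5AE846A0.
Stored little-endian, the bytes at ascending addresses are A0 46 E8 5A DC D6 CE 4D.
Read back as big-endian, the last byte is least significant, giving 0xA046E85ADCD6CE4D.

0xA046E85ADCD6CE4D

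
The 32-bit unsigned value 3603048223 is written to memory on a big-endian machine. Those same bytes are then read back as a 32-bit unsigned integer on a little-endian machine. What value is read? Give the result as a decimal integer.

522699478

3603048223 in 32-bit hexadecimal is 0xD6C2271F.
Stored big-endian, the bytes at ascending addresses are D6 C2 27 1F.
Read back as little-endian, the first byte is least significant, giving 0x1F27C2D6.
0x1F27C2D6 = 522699478.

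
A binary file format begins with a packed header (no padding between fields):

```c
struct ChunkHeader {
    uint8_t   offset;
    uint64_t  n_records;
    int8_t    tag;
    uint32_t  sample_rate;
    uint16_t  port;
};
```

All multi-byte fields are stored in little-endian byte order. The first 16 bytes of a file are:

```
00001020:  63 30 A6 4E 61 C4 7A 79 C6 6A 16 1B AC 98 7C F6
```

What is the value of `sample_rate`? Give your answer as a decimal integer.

2561415958

`sample_rate` follows `offset` (1 B), `n_records` (8 B), `tag` (1 B), so it starts at offset 1 + 8 + 1 = 10 and occupies 4 bytes.
Bytes at offsets 10..13: 16 1B AC 98.
Little-endian stores the least-significant byte at the lowest address.
Reassemble most-significant byte first: 98 AC 1B 16 → 0x98AC1B16.
0x98AC1B16 = 2561415958.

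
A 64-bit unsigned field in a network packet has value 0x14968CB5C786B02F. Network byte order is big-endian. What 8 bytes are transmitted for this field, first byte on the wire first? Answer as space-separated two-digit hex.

Split into bytes (most-significant first): 14 96 8C B5 C7 86 B0 2F.
Big-endian: lowest address holds the most-significant byte.
So the memory order matches the most-significant-first order: 14 96 8C B5 C7 86 B0 2F.

14 96 8C B5 C7 86 B0 2F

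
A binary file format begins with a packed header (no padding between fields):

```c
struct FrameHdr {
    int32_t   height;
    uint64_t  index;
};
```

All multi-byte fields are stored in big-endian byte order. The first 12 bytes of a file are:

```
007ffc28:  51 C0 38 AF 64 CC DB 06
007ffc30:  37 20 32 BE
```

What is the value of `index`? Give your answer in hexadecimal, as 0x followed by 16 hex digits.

`index` follows `height` (4 bytes), so it starts at byte offset 4 and occupies 8 bytes.
Bytes at offsets 4..11: 64 CC DB 06 37 20 32 BE.
Big-endian: lowest address holds the most-significant byte.
The bytes are already most-significant first: 0x64CCDB06372032BE.

0x64CCDB06372032BE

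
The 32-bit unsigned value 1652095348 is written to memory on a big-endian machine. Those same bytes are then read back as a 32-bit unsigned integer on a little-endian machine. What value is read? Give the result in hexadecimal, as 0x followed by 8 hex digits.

0x74F97862

1652095348 in 32-bit hexadecimal is 0x6278F974.
Stored big-endian, the bytes at ascending addresses are 62 78 F9 74.
Read back as little-endian, the first byte is least significant, giving 0x74F97862.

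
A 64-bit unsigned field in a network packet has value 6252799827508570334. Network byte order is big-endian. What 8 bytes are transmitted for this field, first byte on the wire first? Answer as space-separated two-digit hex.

56 C6 68 50 7A 45 A8 DE

6252799827508570334 in hexadecimal, padded to 64 bits, is 0x56C668507A45A8DE.
Split into bytes (most-significant first): 56 C6 68 50 7A 45 A8 DE.
Big-endian stores the most-significant byte at the lowest address.
So the memory order matches the most-significant-first order: 56 C6 68 50 7A 45 A8 DE.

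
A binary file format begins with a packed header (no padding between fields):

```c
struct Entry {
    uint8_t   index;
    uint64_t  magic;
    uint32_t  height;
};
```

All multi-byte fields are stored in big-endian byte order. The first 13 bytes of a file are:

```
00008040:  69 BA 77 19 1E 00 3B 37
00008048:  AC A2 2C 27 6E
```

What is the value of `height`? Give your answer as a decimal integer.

2720802670

`height` follows `index` (1 B), `magic` (8 B), so it starts at offset 1 + 8 = 9 and occupies 4 bytes.
Bytes at offsets 9..12: A2 2C 27 6E.
Big-endian: lowest address holds the most-significant byte.
The bytes are already most-significant first: 0xA22C276E.
0xA22C276E = 2720802670.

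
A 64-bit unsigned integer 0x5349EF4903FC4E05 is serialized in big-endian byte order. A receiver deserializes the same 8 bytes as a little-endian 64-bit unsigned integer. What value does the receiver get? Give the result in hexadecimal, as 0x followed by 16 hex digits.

0x054EFC0349EF4953

Stored big-endian, the bytes at ascending addresses are 53 49 EF 49 03 FC 4E 05.
Read back as little-endian, the first byte is least significant, giving 0x054EFC0349EF4953.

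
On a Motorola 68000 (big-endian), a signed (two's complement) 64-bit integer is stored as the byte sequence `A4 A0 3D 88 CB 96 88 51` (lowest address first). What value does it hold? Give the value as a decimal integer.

-6584194997475178415

Big-endian stores the most-significant byte at the lowest address.
The bytes are already most-significant first: 0xA4A03D88CB968851.
Top bit is set, so as a signed 64-bit value this is 0xA4A03D88CB968851 − 2^64 = -6584194997475178415.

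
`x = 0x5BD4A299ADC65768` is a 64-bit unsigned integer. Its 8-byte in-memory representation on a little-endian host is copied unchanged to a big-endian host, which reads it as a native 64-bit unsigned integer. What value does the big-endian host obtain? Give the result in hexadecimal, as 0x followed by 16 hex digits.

0x6857C6AD99A2D45B

Stored little-endian, the bytes at ascending addresses are 68 57 C6 AD 99 A2 D4 5B.
Read back as big-endian, the last byte is least significant, giving 0x6857C6AD99A2D45B.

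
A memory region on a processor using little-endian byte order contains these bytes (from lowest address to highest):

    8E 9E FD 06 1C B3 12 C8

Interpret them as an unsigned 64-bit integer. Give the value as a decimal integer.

14416782290124119694

In little-endian order the low byte comes first in memory.
Reassemble most-significant byte first: C8 12 B3 1C 06 FD 9E 8E → 0xC812B31C06FD9E8E.
0xC812B31C06FD9E8E = 14416782290124119694.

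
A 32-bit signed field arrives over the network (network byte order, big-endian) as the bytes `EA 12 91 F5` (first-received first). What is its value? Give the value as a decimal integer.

-367881739

Big-endian stores the most-significant byte at the lowest address.
The bytes are already most-significant first: 0xEA1291F5.
Top bit is set, so as a signed 32-bit value this is 0xEA1291F5 − 2^32 = -367881739.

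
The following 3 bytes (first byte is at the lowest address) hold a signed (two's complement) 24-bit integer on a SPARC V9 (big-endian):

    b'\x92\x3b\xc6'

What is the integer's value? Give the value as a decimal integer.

Big-endian: lowest address holds the most-significant byte.
The bytes are already most-significant first: 0x923BC6.
Top bit is set, so as a signed 24-bit value this is 0x923BC6 − 2^24 = -7193658.

-7193658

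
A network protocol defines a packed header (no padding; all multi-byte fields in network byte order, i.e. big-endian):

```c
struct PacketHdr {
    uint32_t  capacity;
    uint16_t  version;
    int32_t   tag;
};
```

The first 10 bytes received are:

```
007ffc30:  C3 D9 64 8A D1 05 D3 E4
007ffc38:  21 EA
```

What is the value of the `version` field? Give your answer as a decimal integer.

53509

`version` follows `capacity` (4 bytes), so it starts at byte offset 4 and occupies 2 bytes.
Bytes at offsets 4..5: D1 05.
In big-endian order the high byte comes first in memory.
The bytes are already most-significant first: 0xD105.
0xD105 = 53509.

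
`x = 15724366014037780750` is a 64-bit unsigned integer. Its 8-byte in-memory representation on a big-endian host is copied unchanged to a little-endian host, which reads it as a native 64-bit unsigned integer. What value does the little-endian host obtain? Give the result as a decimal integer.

15724366014037780750 in 64-bit hexadecimal is 0xDA382B9418F2690E.
Stored big-endian, the bytes at ascending addresses are DA 38 2B 94 18 F2 69 0E.
Read back as little-endian, the first byte is least significant, giving 0x0E69F218942B38DA.
0x0E69F218942B38DA = 1038627376464607450.

1038627376464607450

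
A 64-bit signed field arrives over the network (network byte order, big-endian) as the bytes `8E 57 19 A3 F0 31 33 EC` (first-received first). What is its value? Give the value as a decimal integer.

In big-endian order the high byte comes first in memory.
The bytes are already most-significant first: 0x8E5719A3F03133EC.
Top bit is set, so as a signed 64-bit value this is 0x8E5719A3F03133EC − 2^64 = -8190049205449837588.

-8190049205449837588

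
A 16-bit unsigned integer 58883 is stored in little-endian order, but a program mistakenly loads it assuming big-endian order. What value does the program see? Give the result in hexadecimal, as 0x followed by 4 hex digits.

58883 in 16-bit hexadecimal is 0xE603.
Stored little-endian, the bytes at ascending addresses are 03 E6.
Read back as big-endian, the last byte is least significant, giving 0x03E6.

0x03E6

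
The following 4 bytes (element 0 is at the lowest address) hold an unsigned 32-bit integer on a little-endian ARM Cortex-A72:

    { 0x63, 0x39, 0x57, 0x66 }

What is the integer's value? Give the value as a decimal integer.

1716992355

Little-endian: lowest address holds the least-significant byte.
Reassemble most-significant byte first: 66 57 39 63 → 0x66573963.
0x66573963 = 1716992355.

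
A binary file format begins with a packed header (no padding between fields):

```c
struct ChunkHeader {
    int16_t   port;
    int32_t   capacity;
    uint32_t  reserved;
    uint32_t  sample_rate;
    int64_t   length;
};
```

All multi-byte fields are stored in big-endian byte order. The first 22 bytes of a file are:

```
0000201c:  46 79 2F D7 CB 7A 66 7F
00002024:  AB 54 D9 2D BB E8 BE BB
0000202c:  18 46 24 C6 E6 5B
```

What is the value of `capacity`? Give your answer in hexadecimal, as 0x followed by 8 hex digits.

`capacity` follows `port` (2 bytes), so it starts at byte offset 2 and occupies 4 bytes.
Bytes at offsets 2..5: 2F D7 CB 7A.
Big-endian: lowest address holds the most-significant byte.
The bytes are already most-significant first: 0x2FD7CB7A.

0x2FD7CB7A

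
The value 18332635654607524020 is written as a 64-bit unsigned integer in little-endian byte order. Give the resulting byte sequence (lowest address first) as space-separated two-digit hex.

18332635654607524020 in hexadecimal, padded to 64 bits, is 0xFE6A9AFF558AD0B4.
Split into bytes (most-significant first): FE 6A 9A FF 55 8A D0 B4.
Little-endian: lowest address holds the least-significant byte.
So at ascending addresses the bytes are B4 D0 8A 55 FF 9A 6A FE.

B4 D0 8A 55 FF 9A 6A FE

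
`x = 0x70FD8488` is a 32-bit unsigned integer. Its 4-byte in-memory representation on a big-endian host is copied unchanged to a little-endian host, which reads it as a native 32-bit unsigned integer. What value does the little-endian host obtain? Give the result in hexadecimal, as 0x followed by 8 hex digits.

0x8884FD70

Stored big-endian, the bytes at ascending addresses are 70 FD 84 88.
Read back as little-endian, the first byte is least significant, giving 0x8884FD70.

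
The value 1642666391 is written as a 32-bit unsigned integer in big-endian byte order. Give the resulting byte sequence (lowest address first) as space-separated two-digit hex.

61 E9 19 97

1642666391 in hexadecimal, padded to 32 bits, is 0x61E91997.
Split into bytes (most-significant first): 61 E9 19 97.
Big-endian stores the most-significant byte at the lowest address.
So the memory order matches the most-significant-first order: 61 E9 19 97.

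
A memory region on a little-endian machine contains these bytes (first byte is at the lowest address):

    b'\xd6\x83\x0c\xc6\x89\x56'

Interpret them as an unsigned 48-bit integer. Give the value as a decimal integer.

95149733217238

Little-endian stores the least-significant byte at the lowest address.
Reassemble most-significant byte first: 56 89 C6 0C 83 D6 → 0x5689C60C83D6.
0x5689C60C83D6 = 95149733217238.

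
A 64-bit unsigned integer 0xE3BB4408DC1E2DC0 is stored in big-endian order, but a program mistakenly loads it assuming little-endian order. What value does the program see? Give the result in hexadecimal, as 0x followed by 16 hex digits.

Stored big-endian, the bytes at ascending addresses are E3 BB 44 08 DC 1E 2D C0.
Read back as little-endian, the first byte is least significant, giving 0xC02D1EDC0844BBE3.

0xC02D1EDC0844BBE3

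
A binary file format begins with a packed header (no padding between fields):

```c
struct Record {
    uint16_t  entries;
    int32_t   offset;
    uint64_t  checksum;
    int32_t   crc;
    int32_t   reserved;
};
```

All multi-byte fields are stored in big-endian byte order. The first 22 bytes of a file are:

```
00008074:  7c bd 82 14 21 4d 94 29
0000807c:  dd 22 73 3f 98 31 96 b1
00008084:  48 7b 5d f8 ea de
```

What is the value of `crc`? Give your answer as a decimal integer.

`crc` follows `entries` (2 B), `offset` (4 B), `checksum` (8 B), so it starts at offset 2 + 4 + 8 = 14 and occupies 4 bytes.
Bytes at offsets 14..17: 96 B1 48 7B.
Big-endian stores the most-significant byte at the lowest address.
The bytes are already most-significant first: 0x96B1487B.
Top bit is set, so as a signed 32-bit value this is 0x96B1487B − 2^32 = -1766766469.

-1766766469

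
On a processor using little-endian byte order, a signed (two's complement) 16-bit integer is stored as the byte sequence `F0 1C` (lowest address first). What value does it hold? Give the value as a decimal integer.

7408

In little-endian order the low byte comes first in memory.
Reassemble most-significant byte first: 1C F0 → 0x1CF0.
0x1CF0 = 7408.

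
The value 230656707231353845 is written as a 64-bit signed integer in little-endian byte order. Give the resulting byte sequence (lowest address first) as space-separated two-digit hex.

F5 0B 96 9B 0D 75 33 03

230656707231353845 in hexadecimal, padded to 64 bits, is 0x0333750D9B960BF5.
Split into bytes (most-significant first): 03 33 75 0D 9B 96 0B F5.
Little-endian stores the least-significant byte at the lowest address.
So at ascending addresses the bytes are F5 0B 96 9B 0D 75 33 03.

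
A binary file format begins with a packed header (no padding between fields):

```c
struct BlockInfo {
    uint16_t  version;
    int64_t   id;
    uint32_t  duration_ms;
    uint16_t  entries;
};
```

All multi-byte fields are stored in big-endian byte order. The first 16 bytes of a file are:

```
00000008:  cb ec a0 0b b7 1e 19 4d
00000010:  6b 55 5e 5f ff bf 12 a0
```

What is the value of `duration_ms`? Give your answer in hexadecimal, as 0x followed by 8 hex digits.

0x5E5FFFBF

`duration_ms` follows `version` (2 B), `id` (8 B), so it starts at offset 2 + 8 = 10 and occupies 4 bytes.
Bytes at offsets 10..13: 5E 5F FF BF.
In big-endian order the high byte comes first in memory.
The bytes are already most-significant first: 0x5E5FFFBF.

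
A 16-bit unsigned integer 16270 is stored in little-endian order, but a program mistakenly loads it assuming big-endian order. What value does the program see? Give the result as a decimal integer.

16270 in 16-bit hexadecimal is 0x3F8E.
Stored little-endian, the bytes at ascending addresses are 8E 3F.
Read back as big-endian, the last byte is least significant, giving 0x8E3F.
0x8E3F = 36415.

36415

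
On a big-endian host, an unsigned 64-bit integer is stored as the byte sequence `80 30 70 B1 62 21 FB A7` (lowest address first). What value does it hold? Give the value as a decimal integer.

9237006742894803879

Big-endian: lowest address holds the most-significant byte.
The bytes are already most-significant first: 0x803070B16221FBA7.
0x803070B16221FBA7 = 9237006742894803879.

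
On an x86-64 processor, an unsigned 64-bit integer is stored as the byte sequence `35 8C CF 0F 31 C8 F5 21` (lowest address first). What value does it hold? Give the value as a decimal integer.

2447082085589945397

Little-endian stores the least-significant byte at the lowest address.
Reassemble most-significant byte first: 21 F5 C8 31 0F CF 8C 35 → 0x21F5C8310FCF8C35.
0x21F5C8310FCF8C35 = 2447082085589945397.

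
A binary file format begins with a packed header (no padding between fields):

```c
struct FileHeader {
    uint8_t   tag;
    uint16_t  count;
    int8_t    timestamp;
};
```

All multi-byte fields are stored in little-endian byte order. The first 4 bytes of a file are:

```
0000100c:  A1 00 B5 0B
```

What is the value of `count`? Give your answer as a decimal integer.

`count` follows `tag` (1 byte), so it starts at byte offset 1 and occupies 2 bytes.
Bytes at offsets 1..2: 00 B5.
Little-endian stores the least-significant byte at the lowest address.
Reassemble most-significant byte first: B5 00 → 0xB500.
0xB500 = 46336.

46336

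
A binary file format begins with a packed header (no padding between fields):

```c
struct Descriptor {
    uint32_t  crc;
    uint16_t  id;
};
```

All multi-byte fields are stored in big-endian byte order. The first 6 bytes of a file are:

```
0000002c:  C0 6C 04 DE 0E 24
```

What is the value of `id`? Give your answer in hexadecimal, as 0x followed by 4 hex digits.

0x0E24

`id` follows `crc` (4 bytes), so it starts at byte offset 4 and occupies 2 bytes.
Bytes at offsets 4..5: 0E 24.
In big-endian order the high byte comes first in memory.
The bytes are already most-significant first: 0x0E24.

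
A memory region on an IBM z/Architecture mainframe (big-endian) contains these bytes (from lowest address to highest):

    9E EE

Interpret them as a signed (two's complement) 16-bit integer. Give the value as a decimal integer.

In big-endian order the high byte comes first in memory.
The bytes are already most-significant first: 0x9EEE.
Top bit is set, so as a signed 16-bit value this is 0x9EEE − 2^16 = -24850.

-24850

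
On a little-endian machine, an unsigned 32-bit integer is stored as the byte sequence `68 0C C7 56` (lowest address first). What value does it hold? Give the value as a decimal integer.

Little-endian stores the least-significant byte at the lowest address.
Reassemble most-significant byte first: 56 C7 0C 68 → 0x56C70C68.
0x56C70C68 = 1455885416.

1455885416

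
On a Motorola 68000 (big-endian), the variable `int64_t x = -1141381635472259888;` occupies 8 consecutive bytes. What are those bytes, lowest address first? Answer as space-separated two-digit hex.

F0 28 FF 73 28 85 84 D0

Two's complement of -1141381635472259888 in 64 bits: 1141381635472259888 = 0x0FD7008CD77A7B30; invert → 0xF028FF73288584CF; add 1 → 0xF028FF73288584D0.
Split into bytes (most-significant first): F0 28 FF 73 28 85 84 D0.
In big-endian order the high byte comes first in memory.
So the memory order matches the most-significant-first order: F0 28 FF 73 28 85 84 D0.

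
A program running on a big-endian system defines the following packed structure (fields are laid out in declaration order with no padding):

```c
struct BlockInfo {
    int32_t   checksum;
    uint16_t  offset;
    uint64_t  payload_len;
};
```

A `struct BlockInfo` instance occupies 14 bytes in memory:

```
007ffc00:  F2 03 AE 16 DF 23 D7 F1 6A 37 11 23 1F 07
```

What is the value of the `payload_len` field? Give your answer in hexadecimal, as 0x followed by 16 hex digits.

`payload_len` follows `checksum` (4 B), `offset` (2 B), so it starts at offset 4 + 2 = 6 and occupies 8 bytes.
Bytes at offsets 6..13: D7 F1 6A 37 11 23 1F 07.
In big-endian order the high byte comes first in memory.
The bytes are already most-significant first: 0xD7F16A3711231F07.

0xD7F16A3711231F07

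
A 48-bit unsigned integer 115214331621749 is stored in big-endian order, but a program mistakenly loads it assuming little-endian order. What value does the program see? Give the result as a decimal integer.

115214331621749 in 48-bit hexadecimal is 0x68C96D4F3175.
Stored big-endian, the bytes at ascending addresses are 68 C9 6D 4F 31 75.
Read back as little-endian, the first byte is least significant, giving 0x75314F6DC968.
0x75314F6DC968 = 128854646442344.

128854646442344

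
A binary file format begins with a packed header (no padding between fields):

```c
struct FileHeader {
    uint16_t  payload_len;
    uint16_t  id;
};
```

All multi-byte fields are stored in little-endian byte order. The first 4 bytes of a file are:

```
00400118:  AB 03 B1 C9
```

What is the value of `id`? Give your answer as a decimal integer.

51633

`id` follows `payload_len` (2 bytes), so it starts at byte offset 2 and occupies 2 bytes.
Bytes at offsets 2..3: B1 C9.
Little-endian: lowest address holds the least-significant byte.
Reassemble most-significant byte first: C9 B1 → 0xC9B1.
0xC9B1 = 51633.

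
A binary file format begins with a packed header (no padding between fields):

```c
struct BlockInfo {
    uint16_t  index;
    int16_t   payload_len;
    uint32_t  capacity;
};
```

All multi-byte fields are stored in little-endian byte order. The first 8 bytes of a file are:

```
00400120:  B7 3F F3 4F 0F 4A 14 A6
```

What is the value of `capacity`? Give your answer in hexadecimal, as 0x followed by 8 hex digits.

0xA6144A0F

`capacity` follows `index` (2 B), `payload_len` (2 B), so it starts at offset 2 + 2 = 4 and occupies 4 bytes.
Bytes at offsets 4..7: 0F 4A 14 A6.
Little-endian: lowest address holds the least-significant byte.
Reassemble most-significant byte first: A6 14 4A 0F → 0xA6144A0F.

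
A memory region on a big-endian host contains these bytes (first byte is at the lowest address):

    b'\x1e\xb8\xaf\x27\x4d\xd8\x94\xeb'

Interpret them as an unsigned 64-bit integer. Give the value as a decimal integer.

In big-endian order the high byte comes first in memory.
The bytes are already most-significant first: 0x1EB8AF274DD894EB.
0x1EB8AF274DD894EB = 2213711800197223659.

2213711800197223659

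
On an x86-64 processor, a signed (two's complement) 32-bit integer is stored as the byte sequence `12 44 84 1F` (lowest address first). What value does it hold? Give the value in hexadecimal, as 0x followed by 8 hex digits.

0x1F844412

Little-endian stores the least-significant byte at the lowest address.
Reassemble most-significant byte first: 1F 84 44 12 → 0x1F844412.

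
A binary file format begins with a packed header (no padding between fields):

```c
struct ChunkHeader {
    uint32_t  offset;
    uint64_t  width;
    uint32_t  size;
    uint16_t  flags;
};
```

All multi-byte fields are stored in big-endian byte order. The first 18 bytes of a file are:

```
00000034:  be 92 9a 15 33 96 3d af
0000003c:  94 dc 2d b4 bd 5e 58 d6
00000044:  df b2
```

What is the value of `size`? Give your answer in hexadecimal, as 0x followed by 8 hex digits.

`size` follows `offset` (4 B), `width` (8 B), so it starts at offset 4 + 8 = 12 and occupies 4 bytes.
Bytes at offsets 12..15: BD 5E 58 D6.
Big-endian stores the most-significant byte at the lowest address.
The bytes are already most-significant first: 0xBD5E58D6.

0xBD5E58D6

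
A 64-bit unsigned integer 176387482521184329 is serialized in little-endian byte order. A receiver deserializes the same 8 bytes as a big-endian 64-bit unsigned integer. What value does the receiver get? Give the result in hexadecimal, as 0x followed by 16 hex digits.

0x492880167BA77202

176387482521184329 in 64-bit hexadecimal is 0x0272A77B16802849.
Stored little-endian, the bytes at ascending addresses are 49 28 80 16 7B A7 72 02.
Read back as big-endian, the last byte is least significant, giving 0x492880167BA77202.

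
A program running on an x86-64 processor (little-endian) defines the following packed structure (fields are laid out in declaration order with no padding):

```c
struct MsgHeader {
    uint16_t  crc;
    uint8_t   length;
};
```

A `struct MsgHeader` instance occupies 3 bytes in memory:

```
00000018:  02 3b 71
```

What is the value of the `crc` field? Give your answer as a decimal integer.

15106

`crc` is the first field, at byte offset 0, occupying 2 bytes.
Bytes at offsets 0..1: 02 3B.
Little-endian stores the least-significant byte at the lowest address.
Reassemble most-significant byte first: 3B 02 → 0x3B02.
0x3B02 = 15106.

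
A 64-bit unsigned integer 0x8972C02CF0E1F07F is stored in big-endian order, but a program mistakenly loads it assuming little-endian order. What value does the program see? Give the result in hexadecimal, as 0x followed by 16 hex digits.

Stored big-endian, the bytes at ascending addresses are 89 72 C0 2C F0 E1 F0 7F.
Read back as little-endian, the first byte is least significant, giving 0x7FF0E1F02CC07289.

0x7FF0E1F02CC07289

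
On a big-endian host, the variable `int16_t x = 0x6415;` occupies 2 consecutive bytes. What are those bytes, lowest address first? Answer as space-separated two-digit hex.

64 15

Split into bytes (most-significant first): 64 15.
In big-endian order the high byte comes first in memory.
So the memory order matches the most-significant-first order: 64 15.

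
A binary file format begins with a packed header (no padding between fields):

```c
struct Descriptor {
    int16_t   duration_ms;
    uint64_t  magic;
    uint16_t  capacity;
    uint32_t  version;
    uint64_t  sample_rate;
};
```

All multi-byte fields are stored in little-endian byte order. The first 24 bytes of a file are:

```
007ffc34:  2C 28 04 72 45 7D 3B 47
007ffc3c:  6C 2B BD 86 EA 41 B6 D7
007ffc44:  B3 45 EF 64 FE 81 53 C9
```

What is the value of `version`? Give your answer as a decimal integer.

`version` follows `duration_ms` (2 B), `magic` (8 B), `capacity` (2 B), so it starts at offset 2 + 8 + 2 = 12 and occupies 4 bytes.
Bytes at offsets 12..15: EA 41 B6 D7.
In little-endian order the low byte comes first in memory.
Reassemble most-significant byte first: D7 B6 41 EA → 0xD7B641EA.
0xD7B641EA = 3619045866.

3619045866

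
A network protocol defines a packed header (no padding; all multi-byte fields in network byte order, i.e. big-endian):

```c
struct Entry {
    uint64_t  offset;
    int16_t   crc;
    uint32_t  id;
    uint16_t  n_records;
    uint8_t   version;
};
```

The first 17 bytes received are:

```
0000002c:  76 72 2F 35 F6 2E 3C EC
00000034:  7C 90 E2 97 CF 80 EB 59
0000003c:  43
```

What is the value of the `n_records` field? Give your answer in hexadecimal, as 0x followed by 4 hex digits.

`n_records` follows `offset` (8 B), `crc` (2 B), `id` (4 B), so it starts at offset 8 + 2 + 4 = 14 and occupies 2 bytes.
Bytes at offsets 14..15: EB 59.
Big-endian stores the most-significant byte at the lowest address.
The bytes are already most-significant first: 0xEB59.

0xEB59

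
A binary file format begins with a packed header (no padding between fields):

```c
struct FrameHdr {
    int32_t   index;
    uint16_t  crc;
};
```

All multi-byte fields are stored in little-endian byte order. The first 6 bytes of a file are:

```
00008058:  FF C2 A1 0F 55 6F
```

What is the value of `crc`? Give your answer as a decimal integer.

`crc` follows `index` (4 bytes), so it starts at byte offset 4 and occupies 2 bytes.
Bytes at offsets 4..5: 55 6F.
Little-endian stores the least-significant byte at the lowest address.
Reassemble most-significant byte first: 6F 55 → 0x6F55.
0x6F55 = 28501.

28501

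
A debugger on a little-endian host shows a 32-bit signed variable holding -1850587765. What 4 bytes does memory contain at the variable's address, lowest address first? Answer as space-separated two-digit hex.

8B 45 B2 91

Two's complement of -1850587765 in 32 bits: 1850587765 = 0x6E4DBA75; invert → 0x91B2458A; add 1 → 0x91B2458B.
Split into bytes (most-significant first): 91 B2 45 8B.
In little-endian order the low byte comes first in memory.
So at ascending addresses the bytes are 8B 45 B2 91.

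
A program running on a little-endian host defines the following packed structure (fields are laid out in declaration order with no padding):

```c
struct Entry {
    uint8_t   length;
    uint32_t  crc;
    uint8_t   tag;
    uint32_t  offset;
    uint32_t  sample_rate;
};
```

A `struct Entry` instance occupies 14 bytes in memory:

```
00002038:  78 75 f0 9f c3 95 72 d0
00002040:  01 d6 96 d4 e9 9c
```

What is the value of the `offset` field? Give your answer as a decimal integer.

`offset` follows `length` (1 B), `crc` (4 B), `tag` (1 B), so it starts at offset 1 + 4 + 1 = 6 and occupies 4 bytes.
Bytes at offsets 6..9: 72 D0 01 D6.
In little-endian order the low byte comes first in memory.
Reassemble most-significant byte first: D6 01 D0 72 → 0xD601D072.
0xD601D072 = 3590443122.

3590443122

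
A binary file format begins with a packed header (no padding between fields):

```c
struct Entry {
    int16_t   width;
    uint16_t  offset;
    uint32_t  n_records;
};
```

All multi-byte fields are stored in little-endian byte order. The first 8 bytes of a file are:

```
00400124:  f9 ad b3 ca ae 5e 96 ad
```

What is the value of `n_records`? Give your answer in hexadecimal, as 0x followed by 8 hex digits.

`n_records` follows `width` (2 B), `offset` (2 B), so it starts at offset 2 + 2 = 4 and occupies 4 bytes.
Bytes at offsets 4..7: AE 5E 96 AD.
Little-endian stores the least-significant byte at the lowest address.
Reassemble most-significant byte first: AD 96 5E AE → 0xAD965EAE.

0xAD965EAE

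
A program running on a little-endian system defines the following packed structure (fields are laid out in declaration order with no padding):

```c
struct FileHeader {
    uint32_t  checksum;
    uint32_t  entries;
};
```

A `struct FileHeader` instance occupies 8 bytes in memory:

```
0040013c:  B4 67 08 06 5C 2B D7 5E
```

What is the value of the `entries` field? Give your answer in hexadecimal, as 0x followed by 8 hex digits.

0x5ED72B5C

`entries` follows `checksum` (4 bytes), so it starts at byte offset 4 and occupies 4 bytes.
Bytes at offsets 4..7: 5C 2B D7 5E.
Little-endian stores the least-significant byte at the lowest address.
Reassemble most-significant byte first: 5E D7 2B 5C → 0x5ED72B5C.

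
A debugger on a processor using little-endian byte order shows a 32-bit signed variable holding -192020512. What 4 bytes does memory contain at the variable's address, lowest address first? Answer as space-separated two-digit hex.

Two's complement of -192020512 in 32 bits: 192020512 = 0x0B720020; invert → 0xF48DFFDF; add 1 → 0xF48DFFE0.
Split into bytes (most-significant first): F4 8D FF E0.
Little-endian: lowest address holds the least-significant byte.
So at ascending addresses the bytes are E0 FF 8D F4.

E0 FF 8D F4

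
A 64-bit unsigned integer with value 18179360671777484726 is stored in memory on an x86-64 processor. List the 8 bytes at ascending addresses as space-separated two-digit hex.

18179360671777484726 in hexadecimal, padded to 64 bits, is 0xFC4A10366D00EFB6.
Split into bytes (most-significant first): FC 4A 10 36 6D 00 EF B6.
Little-endian: lowest address holds the least-significant byte.
So at ascending addresses the bytes are B6 EF 00 6D 36 10 4A FC.

B6 EF 00 6D 36 10 4A FC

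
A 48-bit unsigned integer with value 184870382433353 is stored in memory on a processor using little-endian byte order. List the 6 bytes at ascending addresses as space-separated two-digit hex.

49 74 79 7D 23 A8

184870382433353 in hexadecimal, padded to 48 bits, is 0xA8237D797449.
Split into bytes (most-significant first): A8 23 7D 79 74 49.
In little-endian order the low byte comes first in memory.
So at ascending addresses the bytes are 49 74 79 7D 23 A8.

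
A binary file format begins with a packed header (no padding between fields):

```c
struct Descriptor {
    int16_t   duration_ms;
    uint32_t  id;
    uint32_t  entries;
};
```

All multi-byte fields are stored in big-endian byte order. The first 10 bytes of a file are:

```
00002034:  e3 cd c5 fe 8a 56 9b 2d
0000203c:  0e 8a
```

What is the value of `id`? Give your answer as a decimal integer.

3321793110

`id` follows `duration_ms` (2 bytes), so it starts at byte offset 2 and occupies 4 bytes.
Bytes at offsets 2..5: C5 FE 8A 56.
In big-endian order the high byte comes first in memory.
The bytes are already most-significant first: 0xC5FE8A56.
0xC5FE8A56 = 3321793110.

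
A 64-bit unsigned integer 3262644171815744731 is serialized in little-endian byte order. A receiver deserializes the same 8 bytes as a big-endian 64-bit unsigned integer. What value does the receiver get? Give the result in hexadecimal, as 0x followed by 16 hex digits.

0xDB749389963D472D

3262644171815744731 in 64-bit hexadecimal is 0x2D473D96899374DB.
Stored little-endian, the bytes at ascending addresses are DB 74 93 89 96 3D 47 2D.
Read back as big-endian, the last byte is least significant, giving 0xDB749389963D472D.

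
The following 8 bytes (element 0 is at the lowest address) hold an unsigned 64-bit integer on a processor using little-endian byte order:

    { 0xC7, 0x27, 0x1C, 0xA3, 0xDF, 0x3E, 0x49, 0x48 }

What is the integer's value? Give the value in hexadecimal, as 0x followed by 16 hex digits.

Little-endian stores the least-significant byte at the lowest address.
Reassemble most-significant byte first: 48 49 3E DF A3 1C 27 C7 → 0x48493EDFA31C27C7.

0x48493EDFA31C27C7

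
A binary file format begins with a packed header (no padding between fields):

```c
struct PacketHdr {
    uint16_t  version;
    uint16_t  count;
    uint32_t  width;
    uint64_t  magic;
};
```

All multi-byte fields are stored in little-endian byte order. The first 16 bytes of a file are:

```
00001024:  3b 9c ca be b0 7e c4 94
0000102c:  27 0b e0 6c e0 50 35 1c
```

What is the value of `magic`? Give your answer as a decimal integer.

2032619731657165607

`magic` follows `version` (2 B), `count` (2 B), `width` (4 B), so it starts at offset 2 + 2 + 4 = 8 and occupies 8 bytes.
Bytes at offsets 8..15: 27 0B E0 6C E0 50 35 1C.
Little-endian stores the least-significant byte at the lowest address.
Reassemble most-significant byte first: 1C 35 50 E0 6C E0 0B 27 → 0x1C3550E06CE00B27.
0x1C3550E06CE00B27 = 2032619731657165607.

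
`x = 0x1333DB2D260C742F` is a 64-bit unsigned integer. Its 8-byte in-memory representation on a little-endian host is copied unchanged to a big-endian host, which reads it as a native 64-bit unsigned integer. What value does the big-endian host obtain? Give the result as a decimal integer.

Stored little-endian, the bytes at ascending addresses are 2F 74 0C 26 2D DB 33 13.
Read back as big-endian, the last byte is least significant, giving 0x2F740C262DDB3313.
0x2F740C262DDB3313 = 3419371375198679827.

3419371375198679827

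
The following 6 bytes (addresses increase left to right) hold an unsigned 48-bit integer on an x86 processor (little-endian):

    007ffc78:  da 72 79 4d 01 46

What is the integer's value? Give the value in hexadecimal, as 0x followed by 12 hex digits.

Little-endian: lowest address holds the least-significant byte.
Reassemble most-significant byte first: 46 01 4D 79 72 DA → 0x46014D7972DA.

0x46014D7972DA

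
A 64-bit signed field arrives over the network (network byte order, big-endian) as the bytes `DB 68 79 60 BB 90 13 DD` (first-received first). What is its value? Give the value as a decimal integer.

In big-endian order the high byte comes first in memory.
The bytes are already most-significant first: 0xDB687960BB9013DD.
Top bit is set, so as a signed 64-bit value this is 0xDB687960BB9013DD − 2^64 = -2636724125454822435.

-2636724125454822435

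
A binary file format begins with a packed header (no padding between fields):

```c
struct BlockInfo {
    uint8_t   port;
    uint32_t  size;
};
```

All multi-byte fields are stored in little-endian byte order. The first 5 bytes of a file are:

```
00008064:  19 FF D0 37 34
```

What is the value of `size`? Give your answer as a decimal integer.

`size` follows `port` (1 byte), so it starts at byte offset 1 and occupies 4 bytes.
Bytes at offsets 1..4: FF D0 37 34.
Little-endian stores the least-significant byte at the lowest address.
Reassemble most-significant byte first: 34 37 D0 FF → 0x3437D0FF.
0x3437D0FF = 876073215.

876073215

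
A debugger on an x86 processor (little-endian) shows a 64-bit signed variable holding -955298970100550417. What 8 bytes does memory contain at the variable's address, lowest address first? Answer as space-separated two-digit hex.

EF 34 DC E8 A5 18 BE F2

Two's complement of -955298970100550417 in 64 bits: 955298970100550417 = 0x0D41E75A1723CB11; invert → 0xF2BE18A5E8DC34EE; add 1 → 0xF2BE18A5E8DC34EF.
Split into bytes (most-significant first): F2 BE 18 A5 E8 DC 34 EF.
Little-endian stores the least-significant byte at the lowest address.
So at ascending addresses the bytes are EF 34 DC E8 A5 18 BE F2.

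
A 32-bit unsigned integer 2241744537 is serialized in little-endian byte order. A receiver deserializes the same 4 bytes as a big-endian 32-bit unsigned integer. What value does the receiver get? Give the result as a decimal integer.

2241744537 in 32-bit hexadecimal is 0x859E4E99.
Stored little-endian, the bytes at ascending addresses are 99 4E 9E 85.
Read back as big-endian, the last byte is least significant, giving 0x994E9E85.
0x994E9E85 = 2572066437.

2572066437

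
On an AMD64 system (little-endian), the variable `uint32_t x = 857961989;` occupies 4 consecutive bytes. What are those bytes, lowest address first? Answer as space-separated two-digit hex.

05 76 23 33

857961989 in hexadecimal, padded to 32 bits, is 0x33237605.
Split into bytes (most-significant first): 33 23 76 05.
Little-endian stores the least-significant byte at the lowest address.
So at ascending addresses the bytes are 05 76 23 33.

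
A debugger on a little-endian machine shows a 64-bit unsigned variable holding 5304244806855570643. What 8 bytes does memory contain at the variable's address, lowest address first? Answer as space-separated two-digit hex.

5304244806855570643 in hexadecimal, padded to 64 bits, is 0x499C768C7A5634D3.
Split into bytes (most-significant first): 49 9C 76 8C 7A 56 34 D3.
In little-endian order the low byte comes first in memory.
So at ascending addresses the bytes are D3 34 56 7A 8C 76 9C 49.

D3 34 56 7A 8C 76 9C 49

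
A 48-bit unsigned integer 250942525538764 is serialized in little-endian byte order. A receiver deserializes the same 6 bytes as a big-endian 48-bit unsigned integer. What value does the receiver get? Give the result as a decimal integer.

224305071537124

250942525538764 in 48-bit hexadecimal is 0xE43B1C1801CC.
Stored little-endian, the bytes at ascending addresses are CC 01 18 1C 3B E4.
Read back as big-endian, the last byte is least significant, giving 0xCC01181C3BE4.
0xCC01181C3BE4 = 224305071537124.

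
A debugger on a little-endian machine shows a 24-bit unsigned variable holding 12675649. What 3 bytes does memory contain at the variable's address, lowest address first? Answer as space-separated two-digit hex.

12675649 in hexadecimal, padded to 24 bits, is 0xC16A41.
Split into bytes (most-significant first): C1 6A 41.
Little-endian: lowest address holds the least-significant byte.
So at ascending addresses the bytes are 41 6A C1.

41 6A C1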